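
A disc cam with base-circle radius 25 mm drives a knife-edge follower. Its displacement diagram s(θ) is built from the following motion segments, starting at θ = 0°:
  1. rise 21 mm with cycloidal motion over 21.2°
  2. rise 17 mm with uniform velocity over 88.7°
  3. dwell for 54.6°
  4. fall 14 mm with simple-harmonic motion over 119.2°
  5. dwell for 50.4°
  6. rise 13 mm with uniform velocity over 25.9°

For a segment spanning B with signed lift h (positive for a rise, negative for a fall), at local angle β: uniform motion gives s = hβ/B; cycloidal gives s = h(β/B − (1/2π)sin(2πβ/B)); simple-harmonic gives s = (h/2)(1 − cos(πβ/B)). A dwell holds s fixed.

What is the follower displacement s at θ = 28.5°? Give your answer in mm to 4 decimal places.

seg 1 [0°–21.2°] cycloidal, h=21: full span → s += 21 → s = 21.0000
seg 2 [21.2°–109.9°] uniform, h=17: θ=28.5° here. β=7.3, B=88.7. 17·7.3/88.7 = 1.3991 → s = 22.3991

22.3991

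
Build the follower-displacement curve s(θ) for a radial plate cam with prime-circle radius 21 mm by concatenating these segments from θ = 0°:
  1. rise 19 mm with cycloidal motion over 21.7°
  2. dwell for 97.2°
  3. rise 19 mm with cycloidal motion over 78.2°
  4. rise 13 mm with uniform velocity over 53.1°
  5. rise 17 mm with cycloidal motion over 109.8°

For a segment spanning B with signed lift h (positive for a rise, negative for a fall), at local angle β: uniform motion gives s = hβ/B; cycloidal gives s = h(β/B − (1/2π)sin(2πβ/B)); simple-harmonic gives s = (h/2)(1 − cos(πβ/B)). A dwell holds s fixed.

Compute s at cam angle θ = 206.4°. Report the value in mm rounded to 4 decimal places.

seg 1 [0°–21.7°] cycloidal, h=19: full span → s += 19 → s = 19.0000
seg 2 [21.7°–118.9°] dwell: s stays 19.0000
seg 3 [118.9°–197.1°] cycloidal, h=19: full span → s += 19 → s = 38.0000
seg 4 [197.1°–250.2°] uniform, h=13: θ=206.4° here. β=9.3, B=53.1. 13·9.3/53.1 = 2.2768 → s = 40.2768

40.2768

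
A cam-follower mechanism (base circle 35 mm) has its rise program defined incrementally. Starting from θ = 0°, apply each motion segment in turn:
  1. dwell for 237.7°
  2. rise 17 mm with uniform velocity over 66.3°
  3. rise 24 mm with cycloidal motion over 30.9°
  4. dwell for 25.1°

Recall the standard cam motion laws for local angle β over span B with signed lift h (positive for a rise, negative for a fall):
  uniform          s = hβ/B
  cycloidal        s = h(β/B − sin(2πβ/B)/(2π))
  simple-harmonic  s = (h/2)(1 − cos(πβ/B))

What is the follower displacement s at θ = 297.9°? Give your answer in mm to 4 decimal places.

seg 1 [0°–237.7°] dwell: s stays 0.0000
seg 2 [237.7°–304°] uniform, h=17: θ=297.9° here. β=60.2, B=66.3. 17·60.2/66.3 = 15.4359 → s = 15.4359

15.4359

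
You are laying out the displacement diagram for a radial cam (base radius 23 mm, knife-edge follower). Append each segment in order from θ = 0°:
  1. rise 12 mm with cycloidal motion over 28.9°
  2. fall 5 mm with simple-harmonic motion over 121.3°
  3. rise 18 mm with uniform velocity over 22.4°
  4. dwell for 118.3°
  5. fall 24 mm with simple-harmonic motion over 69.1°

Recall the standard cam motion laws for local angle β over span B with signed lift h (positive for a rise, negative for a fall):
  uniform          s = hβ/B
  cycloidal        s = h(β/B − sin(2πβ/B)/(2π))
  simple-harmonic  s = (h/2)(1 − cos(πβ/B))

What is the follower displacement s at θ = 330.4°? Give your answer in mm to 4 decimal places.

seg 1 [0°–28.9°] cycloidal, h=12: full span → s += 12 → s = 12.0000
seg 2 [28.9°–150.2°] simple-harmonic, h=-5: full span → s += -5 → s = 7.0000
seg 3 [150.2°–172.6°] uniform, h=18: full span → s += 18 → s = 25.0000
seg 4 [172.6°–290.9°] dwell: s stays 25.0000
seg 5 [290.9°–360°] simple-harmonic, h=-24: θ=330.4° here. β=39.5, B=69.1. -24/2·(1 − cos(π·0.5716)) = -14.6778 → s = 10.3222

10.3222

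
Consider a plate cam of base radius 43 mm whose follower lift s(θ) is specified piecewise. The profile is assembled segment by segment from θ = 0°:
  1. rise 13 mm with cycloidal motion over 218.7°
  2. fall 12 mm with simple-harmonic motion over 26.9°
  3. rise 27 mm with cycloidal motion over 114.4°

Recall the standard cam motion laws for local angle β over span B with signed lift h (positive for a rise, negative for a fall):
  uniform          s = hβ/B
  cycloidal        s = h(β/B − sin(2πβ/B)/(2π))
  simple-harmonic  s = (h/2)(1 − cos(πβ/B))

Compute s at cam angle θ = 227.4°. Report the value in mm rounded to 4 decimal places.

seg 1 [0°–218.7°] cycloidal, h=13: full span → s += 13 → s = 13.0000
seg 2 [218.7°–245.6°] simple-harmonic, h=-12: θ=227.4° here. β=8.7, B=26.9. -12/2·(1 − cos(π·0.3234)) = -2.8397 → s = 10.1603

10.1603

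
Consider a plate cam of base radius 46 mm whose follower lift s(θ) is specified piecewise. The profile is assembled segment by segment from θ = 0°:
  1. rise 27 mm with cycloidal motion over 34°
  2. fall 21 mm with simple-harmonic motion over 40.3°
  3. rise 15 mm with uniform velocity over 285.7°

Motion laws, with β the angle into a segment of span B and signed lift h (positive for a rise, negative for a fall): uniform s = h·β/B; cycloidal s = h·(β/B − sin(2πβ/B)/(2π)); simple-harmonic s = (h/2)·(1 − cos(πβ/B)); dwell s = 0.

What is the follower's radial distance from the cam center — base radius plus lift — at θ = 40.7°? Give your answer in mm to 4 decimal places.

seg 1 [0°–34°] cycloidal, h=27: full span → s += 27 → s = 27.0000
seg 2 [34°–74.3°] simple-harmonic, h=-21: θ=40.7° here. β=6.7, B=40.3. -21/2·(1 − cos(π·0.1663)) = -1.3999 → s = 25.6001
radial distance = base radius + s = 46 + 25.6001 = 71.6001

71.6001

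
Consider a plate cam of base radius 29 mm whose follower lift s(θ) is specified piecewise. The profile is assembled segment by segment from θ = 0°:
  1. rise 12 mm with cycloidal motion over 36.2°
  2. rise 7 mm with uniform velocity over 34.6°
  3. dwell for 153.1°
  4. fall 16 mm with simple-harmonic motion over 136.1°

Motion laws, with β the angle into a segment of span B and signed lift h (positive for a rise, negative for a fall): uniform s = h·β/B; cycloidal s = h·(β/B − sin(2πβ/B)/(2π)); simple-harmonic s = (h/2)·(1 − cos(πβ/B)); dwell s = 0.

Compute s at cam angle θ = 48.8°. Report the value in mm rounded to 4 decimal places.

seg 1 [0°–36.2°] cycloidal, h=12: full span → s += 12 → s = 12.0000
seg 2 [36.2°–70.8°] uniform, h=7: θ=48.8° here. β=12.6, B=34.6. 7·12.6/34.6 = 2.5491 → s = 14.5491

14.5491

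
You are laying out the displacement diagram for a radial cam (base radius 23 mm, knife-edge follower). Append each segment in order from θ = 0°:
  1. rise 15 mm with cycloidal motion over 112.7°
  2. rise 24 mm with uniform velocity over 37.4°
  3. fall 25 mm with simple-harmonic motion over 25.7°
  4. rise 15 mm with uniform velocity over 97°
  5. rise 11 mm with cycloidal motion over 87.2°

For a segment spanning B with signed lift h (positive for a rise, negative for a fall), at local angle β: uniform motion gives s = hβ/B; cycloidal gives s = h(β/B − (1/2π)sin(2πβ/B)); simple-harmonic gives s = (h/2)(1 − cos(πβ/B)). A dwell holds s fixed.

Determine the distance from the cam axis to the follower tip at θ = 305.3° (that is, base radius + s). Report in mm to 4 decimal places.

seg 1 [0°–112.7°] cycloidal, h=15: full span → s += 15 → s = 15.0000
seg 2 [112.7°–150.1°] uniform, h=24: full span → s += 24 → s = 39.0000
seg 3 [150.1°–175.8°] simple-harmonic, h=-25: full span → s += -25 → s = 14.0000
seg 4 [175.8°–272.8°] uniform, h=15: full span → s += 15 → s = 29.0000
seg 5 [272.8°–360°] cycloidal, h=11: θ=305.3° here. β=32.5, B=87.2. 11·(0.3727 − sin(2π·0.3727)/(2π)) = 2.8441 → s = 31.8441
radial distance = base radius + s = 23 + 31.8441 = 54.8441

54.8441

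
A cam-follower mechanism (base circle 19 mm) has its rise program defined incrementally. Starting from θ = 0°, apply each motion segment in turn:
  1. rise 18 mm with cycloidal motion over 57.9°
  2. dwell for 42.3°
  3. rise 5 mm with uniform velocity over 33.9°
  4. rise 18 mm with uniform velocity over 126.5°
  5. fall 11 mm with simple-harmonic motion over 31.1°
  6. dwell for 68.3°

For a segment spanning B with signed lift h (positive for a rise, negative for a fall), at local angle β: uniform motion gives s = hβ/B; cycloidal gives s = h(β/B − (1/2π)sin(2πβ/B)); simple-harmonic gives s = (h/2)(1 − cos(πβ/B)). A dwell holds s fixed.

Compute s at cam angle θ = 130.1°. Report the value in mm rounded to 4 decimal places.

seg 1 [0°–57.9°] cycloidal, h=18: full span → s += 18 → s = 18.0000
seg 2 [57.9°–100.2°] dwell: s stays 18.0000
seg 3 [100.2°–134.1°] uniform, h=5: θ=130.1° here. β=29.9, B=33.9. 5·29.9/33.9 = 4.4100 → s = 22.4100

22.4100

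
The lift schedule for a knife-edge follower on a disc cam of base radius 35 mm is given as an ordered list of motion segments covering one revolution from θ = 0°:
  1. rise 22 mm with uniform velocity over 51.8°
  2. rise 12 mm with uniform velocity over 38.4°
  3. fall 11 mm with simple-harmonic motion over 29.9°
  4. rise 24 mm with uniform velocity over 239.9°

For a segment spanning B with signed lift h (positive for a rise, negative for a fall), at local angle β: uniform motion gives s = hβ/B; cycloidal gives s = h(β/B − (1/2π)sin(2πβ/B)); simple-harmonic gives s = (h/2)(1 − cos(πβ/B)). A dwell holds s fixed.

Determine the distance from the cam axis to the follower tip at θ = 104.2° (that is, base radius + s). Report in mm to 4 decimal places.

seg 1 [0°–51.8°] uniform, h=22: full span → s += 22 → s = 22.0000
seg 2 [51.8°–90.2°] uniform, h=12: full span → s += 12 → s = 34.0000
seg 3 [90.2°–120.1°] simple-harmonic, h=-11: θ=104.2° here. β=14, B=29.9. -11/2·(1 − cos(π·0.4682)) = -4.9519 → s = 29.0481
radial distance = base radius + s = 35 + 29.0481 = 64.0481

64.0481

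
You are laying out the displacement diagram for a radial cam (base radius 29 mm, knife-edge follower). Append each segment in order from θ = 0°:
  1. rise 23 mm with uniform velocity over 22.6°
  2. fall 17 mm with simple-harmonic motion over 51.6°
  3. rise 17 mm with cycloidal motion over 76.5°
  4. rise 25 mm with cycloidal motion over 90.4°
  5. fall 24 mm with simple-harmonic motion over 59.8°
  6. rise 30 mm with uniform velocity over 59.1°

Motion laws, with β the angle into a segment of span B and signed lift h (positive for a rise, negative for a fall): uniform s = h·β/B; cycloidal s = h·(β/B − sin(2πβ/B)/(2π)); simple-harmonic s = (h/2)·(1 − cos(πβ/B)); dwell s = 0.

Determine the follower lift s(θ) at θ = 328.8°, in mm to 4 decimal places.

seg 1 [0°–22.6°] uniform, h=23: full span → s += 23 → s = 23.0000
seg 2 [22.6°–74.2°] simple-harmonic, h=-17: full span → s += -17 → s = 6.0000
seg 3 [74.2°–150.7°] cycloidal, h=17: full span → s += 17 → s = 23.0000
seg 4 [150.7°–241.1°] cycloidal, h=25: full span → s += 25 → s = 48.0000
seg 5 [241.1°–300.9°] simple-harmonic, h=-24: full span → s += -24 → s = 24.0000
seg 6 [300.9°–360°] uniform, h=30: θ=328.8° here. β=27.9, B=59.1. 30·27.9/59.1 = 14.1624 → s = 38.1624

38.1624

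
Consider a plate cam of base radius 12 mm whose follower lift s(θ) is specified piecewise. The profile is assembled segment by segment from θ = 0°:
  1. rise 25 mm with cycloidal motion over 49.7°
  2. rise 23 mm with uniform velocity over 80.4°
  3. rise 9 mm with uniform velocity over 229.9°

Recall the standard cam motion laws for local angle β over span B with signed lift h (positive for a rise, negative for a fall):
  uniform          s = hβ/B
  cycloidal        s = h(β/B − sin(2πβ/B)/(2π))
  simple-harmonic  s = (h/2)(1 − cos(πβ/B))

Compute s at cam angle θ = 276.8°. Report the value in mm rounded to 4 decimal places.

seg 1 [0°–49.7°] cycloidal, h=25: full span → s += 25 → s = 25.0000
seg 2 [49.7°–130.1°] uniform, h=23: full span → s += 23 → s = 48.0000
seg 3 [130.1°–360°] uniform, h=9: θ=276.8° here. β=146.7, B=229.9. 9·146.7/229.9 = 5.7429 → s = 53.7429

53.7429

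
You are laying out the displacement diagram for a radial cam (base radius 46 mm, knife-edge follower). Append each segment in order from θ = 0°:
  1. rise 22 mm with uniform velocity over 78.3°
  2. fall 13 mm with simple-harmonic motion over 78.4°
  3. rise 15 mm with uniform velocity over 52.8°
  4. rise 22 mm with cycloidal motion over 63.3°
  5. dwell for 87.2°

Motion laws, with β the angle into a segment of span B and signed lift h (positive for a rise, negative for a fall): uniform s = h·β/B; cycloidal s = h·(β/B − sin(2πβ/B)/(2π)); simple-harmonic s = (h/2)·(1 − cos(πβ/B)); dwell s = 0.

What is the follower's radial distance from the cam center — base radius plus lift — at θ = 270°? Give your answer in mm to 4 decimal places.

seg 1 [0°–78.3°] uniform, h=22: full span → s += 22 → s = 22.0000
seg 2 [78.3°–156.7°] simple-harmonic, h=-13: full span → s += -13 → s = 9.0000
seg 3 [156.7°–209.5°] uniform, h=15: full span → s += 15 → s = 24.0000
seg 4 [209.5°–272.8°] cycloidal, h=22: θ=270° here. β=60.5, B=63.3. 22·(0.9558 − sin(2π·0.9558)/(2π)) = 21.9875 → s = 45.9875
radial distance = base radius + s = 46 + 45.9875 = 91.9875

91.9875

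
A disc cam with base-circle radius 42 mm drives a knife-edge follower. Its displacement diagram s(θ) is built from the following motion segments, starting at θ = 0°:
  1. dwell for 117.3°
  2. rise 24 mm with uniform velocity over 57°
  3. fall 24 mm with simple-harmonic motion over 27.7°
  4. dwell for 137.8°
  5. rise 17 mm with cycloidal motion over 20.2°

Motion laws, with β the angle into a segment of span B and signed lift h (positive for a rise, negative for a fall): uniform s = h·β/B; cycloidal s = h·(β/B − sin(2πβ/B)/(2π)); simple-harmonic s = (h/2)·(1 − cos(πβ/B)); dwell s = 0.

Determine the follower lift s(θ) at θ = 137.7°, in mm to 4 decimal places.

seg 1 [0°–117.3°] dwell: s stays 0.0000
seg 2 [117.3°–174.3°] uniform, h=24: θ=137.7° here. β=20.4, B=57. 24·20.4/57 = 8.5895 → s = 8.5895

8.5895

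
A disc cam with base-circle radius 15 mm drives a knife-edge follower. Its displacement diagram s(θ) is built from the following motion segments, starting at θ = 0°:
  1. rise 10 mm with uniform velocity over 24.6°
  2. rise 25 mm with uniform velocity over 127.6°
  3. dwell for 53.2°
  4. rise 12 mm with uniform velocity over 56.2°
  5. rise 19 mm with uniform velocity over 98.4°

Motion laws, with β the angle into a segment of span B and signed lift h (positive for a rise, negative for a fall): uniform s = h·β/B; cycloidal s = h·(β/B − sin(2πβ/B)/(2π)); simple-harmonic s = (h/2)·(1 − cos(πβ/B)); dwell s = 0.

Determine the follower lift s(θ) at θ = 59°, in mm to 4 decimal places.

seg 1 [0°–24.6°] uniform, h=10: full span → s += 10 → s = 10.0000
seg 2 [24.6°–152.2°] uniform, h=25: θ=59° here. β=34.4, B=127.6. 25·34.4/127.6 = 6.7398 → s = 16.7398

16.7398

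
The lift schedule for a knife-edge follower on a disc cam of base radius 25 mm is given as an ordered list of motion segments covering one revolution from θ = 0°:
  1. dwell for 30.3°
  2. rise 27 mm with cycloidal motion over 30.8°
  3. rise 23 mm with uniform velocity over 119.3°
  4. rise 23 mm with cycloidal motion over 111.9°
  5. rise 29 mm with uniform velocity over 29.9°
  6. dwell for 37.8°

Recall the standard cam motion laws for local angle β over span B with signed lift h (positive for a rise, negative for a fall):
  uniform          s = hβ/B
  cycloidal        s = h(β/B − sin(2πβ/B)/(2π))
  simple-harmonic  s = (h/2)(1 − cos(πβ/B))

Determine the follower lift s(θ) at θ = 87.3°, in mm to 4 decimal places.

seg 1 [0°–30.3°] dwell: s stays 0.0000
seg 2 [30.3°–61.1°] cycloidal, h=27: full span → s += 27 → s = 27.0000
seg 3 [61.1°–180.4°] uniform, h=23: θ=87.3° here. β=26.2, B=119.3. 23·26.2/119.3 = 5.0511 → s = 32.0511

32.0511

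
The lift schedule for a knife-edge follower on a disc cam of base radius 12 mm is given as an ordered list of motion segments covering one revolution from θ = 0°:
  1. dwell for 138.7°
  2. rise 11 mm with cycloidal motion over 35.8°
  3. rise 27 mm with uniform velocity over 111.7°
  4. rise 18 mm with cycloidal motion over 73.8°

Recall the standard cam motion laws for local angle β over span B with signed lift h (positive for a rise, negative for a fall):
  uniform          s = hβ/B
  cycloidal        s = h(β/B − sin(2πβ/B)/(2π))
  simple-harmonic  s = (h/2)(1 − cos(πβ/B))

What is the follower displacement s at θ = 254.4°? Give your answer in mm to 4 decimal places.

seg 1 [0°–138.7°] dwell: s stays 0.0000
seg 2 [138.7°–174.5°] cycloidal, h=11: full span → s += 11 → s = 11.0000
seg 3 [174.5°–286.2°] uniform, h=27: θ=254.4° here. β=79.9, B=111.7. 27·79.9/111.7 = 19.3133 → s = 30.3133

30.3133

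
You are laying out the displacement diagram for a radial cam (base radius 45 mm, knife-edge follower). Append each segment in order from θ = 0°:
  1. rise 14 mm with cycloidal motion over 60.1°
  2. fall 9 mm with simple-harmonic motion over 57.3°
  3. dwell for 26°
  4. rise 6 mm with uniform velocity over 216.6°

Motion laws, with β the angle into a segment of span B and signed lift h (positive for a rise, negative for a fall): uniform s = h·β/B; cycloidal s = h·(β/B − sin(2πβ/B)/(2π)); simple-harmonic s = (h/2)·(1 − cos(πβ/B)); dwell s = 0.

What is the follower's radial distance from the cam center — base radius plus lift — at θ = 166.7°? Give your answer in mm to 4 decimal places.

seg 1 [0°–60.1°] cycloidal, h=14: full span → s += 14 → s = 14.0000
seg 2 [60.1°–117.4°] simple-harmonic, h=-9: full span → s += -9 → s = 5.0000
seg 3 [117.4°–143.4°] dwell: s stays 5.0000
seg 4 [143.4°–360°] uniform, h=6: θ=166.7° here. β=23.3, B=216.6. 6·23.3/216.6 = 0.6454 → s = 5.6454
radial distance = base radius + s = 45 + 5.6454 = 50.6454

50.6454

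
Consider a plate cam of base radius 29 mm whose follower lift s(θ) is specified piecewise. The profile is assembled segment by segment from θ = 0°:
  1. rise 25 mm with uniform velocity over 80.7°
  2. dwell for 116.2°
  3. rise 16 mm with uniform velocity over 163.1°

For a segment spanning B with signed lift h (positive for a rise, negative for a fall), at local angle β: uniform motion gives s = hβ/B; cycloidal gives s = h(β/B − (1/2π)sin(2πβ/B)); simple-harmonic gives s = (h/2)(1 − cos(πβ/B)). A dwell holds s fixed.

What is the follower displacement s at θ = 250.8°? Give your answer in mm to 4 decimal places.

seg 1 [0°–80.7°] uniform, h=25: full span → s += 25 → s = 25.0000
seg 2 [80.7°–196.9°] dwell: s stays 25.0000
seg 3 [196.9°–360°] uniform, h=16: θ=250.8° here. β=53.9, B=163.1. 16·53.9/163.1 = 5.2876 → s = 30.2876

30.2876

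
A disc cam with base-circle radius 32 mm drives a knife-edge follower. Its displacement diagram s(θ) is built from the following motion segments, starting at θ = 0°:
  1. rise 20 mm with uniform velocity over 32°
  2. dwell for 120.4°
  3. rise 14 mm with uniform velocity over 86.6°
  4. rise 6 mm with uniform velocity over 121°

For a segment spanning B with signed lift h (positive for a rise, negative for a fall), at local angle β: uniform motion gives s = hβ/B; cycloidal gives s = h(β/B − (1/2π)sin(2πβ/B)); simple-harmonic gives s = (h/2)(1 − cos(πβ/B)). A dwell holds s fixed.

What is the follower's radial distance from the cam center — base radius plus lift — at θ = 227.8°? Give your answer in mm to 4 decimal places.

seg 1 [0°–32°] uniform, h=20: full span → s += 20 → s = 20.0000
seg 2 [32°–152.4°] dwell: s stays 20.0000
seg 3 [152.4°–239°] uniform, h=14: θ=227.8° here. β=75.4, B=86.6. 14·75.4/86.6 = 12.1894 → s = 32.1894
radial distance = base radius + s = 32 + 32.1894 = 64.1894

64.1894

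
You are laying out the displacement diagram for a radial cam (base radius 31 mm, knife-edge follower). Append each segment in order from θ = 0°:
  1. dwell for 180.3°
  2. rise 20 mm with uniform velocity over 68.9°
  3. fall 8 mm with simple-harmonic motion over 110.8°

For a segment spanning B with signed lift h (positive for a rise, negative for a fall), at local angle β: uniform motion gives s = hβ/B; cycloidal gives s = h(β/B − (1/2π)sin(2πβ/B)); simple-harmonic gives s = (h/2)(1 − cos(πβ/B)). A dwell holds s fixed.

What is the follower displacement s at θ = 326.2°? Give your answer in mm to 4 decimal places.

seg 1 [0°–180.3°] dwell: s stays 0.0000
seg 2 [180.3°–249.2°] uniform, h=20: full span → s += 20 → s = 20.0000
seg 3 [249.2°–360°] simple-harmonic, h=-8: θ=326.2° here. β=77, B=110.8. -8/2·(1 − cos(π·0.6949)) = -6.2995 → s = 13.7005

13.7005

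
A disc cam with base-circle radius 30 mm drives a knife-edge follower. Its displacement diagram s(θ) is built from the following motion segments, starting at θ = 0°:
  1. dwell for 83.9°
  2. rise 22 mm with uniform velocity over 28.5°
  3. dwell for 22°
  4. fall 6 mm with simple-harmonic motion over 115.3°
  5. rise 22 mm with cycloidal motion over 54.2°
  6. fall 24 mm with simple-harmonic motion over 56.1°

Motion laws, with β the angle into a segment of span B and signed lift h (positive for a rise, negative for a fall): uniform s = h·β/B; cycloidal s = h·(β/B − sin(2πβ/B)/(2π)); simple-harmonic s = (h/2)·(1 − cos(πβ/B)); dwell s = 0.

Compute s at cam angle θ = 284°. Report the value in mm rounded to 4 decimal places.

seg 1 [0°–83.9°] dwell: s stays 0.0000
seg 2 [83.9°–112.4°] uniform, h=22: full span → s += 22 → s = 22.0000
seg 3 [112.4°–134.4°] dwell: s stays 22.0000
seg 4 [134.4°–249.7°] simple-harmonic, h=-6: full span → s += -6 → s = 16.0000
seg 5 [249.7°–303.9°] cycloidal, h=22: θ=284° here. β=34.3, B=54.2. 22·(0.6328 − sin(2π·0.6328)/(2π)) = 16.5173 → s = 32.5173

32.5173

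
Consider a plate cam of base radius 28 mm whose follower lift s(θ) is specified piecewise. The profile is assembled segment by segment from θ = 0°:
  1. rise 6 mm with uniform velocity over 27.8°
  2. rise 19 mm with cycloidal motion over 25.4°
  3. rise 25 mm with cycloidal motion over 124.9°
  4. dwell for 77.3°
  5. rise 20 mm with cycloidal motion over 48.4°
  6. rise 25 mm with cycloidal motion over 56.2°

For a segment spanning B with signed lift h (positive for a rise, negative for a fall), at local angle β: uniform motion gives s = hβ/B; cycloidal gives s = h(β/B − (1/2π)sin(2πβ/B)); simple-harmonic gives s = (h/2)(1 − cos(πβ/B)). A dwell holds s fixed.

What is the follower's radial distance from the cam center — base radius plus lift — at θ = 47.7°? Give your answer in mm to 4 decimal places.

seg 1 [0°–27.8°] uniform, h=6: full span → s += 6 → s = 6.0000
seg 2 [27.8°–53.2°] cycloidal, h=19: θ=47.7° here. β=19.9, B=25.4. 19·(0.7835 − sin(2π·0.7835)/(2π)) = 17.8432 → s = 23.8432
radial distance = base radius + s = 28 + 23.8432 = 51.8432

51.8432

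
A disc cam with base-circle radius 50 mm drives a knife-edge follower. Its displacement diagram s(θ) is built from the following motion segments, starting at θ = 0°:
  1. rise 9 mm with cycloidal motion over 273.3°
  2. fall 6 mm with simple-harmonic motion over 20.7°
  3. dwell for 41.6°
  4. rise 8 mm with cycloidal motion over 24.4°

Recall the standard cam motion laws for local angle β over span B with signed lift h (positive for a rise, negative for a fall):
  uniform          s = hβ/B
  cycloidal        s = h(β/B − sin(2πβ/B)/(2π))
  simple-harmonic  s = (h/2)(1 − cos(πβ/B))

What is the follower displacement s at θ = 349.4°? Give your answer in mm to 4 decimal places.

seg 1 [0°–273.3°] cycloidal, h=9: full span → s += 9 → s = 9.0000
seg 2 [273.3°–294°] simple-harmonic, h=-6: full span → s += -6 → s = 3.0000
seg 3 [294°–335.6°] dwell: s stays 3.0000
seg 4 [335.6°–360°] cycloidal, h=8: θ=349.4° here. β=13.8, B=24.4. 8·(0.5656 − sin(2π·0.5656)/(2π)) = 5.0345 → s = 8.0345

8.0345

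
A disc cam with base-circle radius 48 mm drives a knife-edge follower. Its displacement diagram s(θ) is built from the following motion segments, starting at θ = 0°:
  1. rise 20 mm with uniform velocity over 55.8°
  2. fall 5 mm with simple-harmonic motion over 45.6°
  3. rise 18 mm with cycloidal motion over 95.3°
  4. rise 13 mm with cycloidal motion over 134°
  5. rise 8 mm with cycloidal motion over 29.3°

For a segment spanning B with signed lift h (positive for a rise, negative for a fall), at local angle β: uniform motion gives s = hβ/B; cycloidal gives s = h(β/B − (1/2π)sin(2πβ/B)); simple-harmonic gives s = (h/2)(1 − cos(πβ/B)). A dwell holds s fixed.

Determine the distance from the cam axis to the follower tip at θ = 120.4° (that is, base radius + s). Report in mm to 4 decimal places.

seg 1 [0°–55.8°] uniform, h=20: full span → s += 20 → s = 20.0000
seg 2 [55.8°–101.4°] simple-harmonic, h=-5: full span → s += -5 → s = 15.0000
seg 3 [101.4°–196.7°] cycloidal, h=18: θ=120.4° here. β=19, B=95.3. 18·(0.1994 − sin(2π·0.1994)/(2π)) = 0.8676 → s = 15.8676
radial distance = base radius + s = 48 + 15.8676 = 63.8676

63.8676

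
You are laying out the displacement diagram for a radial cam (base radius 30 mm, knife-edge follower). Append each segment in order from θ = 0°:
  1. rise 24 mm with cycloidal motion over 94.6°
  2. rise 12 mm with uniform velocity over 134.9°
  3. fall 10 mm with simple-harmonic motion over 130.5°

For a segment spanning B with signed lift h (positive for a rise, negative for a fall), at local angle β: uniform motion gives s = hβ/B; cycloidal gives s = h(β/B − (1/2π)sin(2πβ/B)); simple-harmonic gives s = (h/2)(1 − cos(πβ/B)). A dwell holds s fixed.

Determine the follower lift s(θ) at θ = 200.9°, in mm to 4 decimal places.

seg 1 [0°–94.6°] cycloidal, h=24: full span → s += 24 → s = 24.0000
seg 2 [94.6°–229.5°] uniform, h=12: θ=200.9° here. β=106.3, B=134.9. 12·106.3/134.9 = 9.4559 → s = 33.4559

33.4559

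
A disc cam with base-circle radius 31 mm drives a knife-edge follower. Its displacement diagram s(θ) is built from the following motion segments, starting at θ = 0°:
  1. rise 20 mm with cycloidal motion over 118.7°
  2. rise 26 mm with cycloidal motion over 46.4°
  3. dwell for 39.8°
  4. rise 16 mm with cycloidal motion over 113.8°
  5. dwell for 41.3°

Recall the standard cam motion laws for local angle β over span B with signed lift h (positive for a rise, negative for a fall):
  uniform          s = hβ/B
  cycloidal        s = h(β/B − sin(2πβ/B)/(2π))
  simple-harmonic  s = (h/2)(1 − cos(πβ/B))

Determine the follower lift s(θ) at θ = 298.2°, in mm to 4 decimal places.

seg 1 [0°–118.7°] cycloidal, h=20: full span → s += 20 → s = 20.0000
seg 2 [118.7°–165.1°] cycloidal, h=26: full span → s += 26 → s = 46.0000
seg 3 [165.1°–204.9°] dwell: s stays 46.0000
seg 4 [204.9°–318.7°] cycloidal, h=16: θ=298.2° here. β=93.3, B=113.8. 16·(0.8199 − sin(2π·0.8199)/(2π)) = 15.4228 → s = 61.4228

61.4228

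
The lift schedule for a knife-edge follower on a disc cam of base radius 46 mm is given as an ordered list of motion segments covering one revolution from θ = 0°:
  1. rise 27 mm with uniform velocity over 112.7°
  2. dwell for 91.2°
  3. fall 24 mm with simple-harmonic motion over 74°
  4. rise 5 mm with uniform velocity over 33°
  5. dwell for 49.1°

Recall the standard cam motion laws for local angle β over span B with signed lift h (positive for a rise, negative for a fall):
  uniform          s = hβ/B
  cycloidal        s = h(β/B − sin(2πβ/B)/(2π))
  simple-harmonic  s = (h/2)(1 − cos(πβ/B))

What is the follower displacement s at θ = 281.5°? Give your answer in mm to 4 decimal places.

seg 1 [0°–112.7°] uniform, h=27: full span → s += 27 → s = 27.0000
seg 2 [112.7°–203.9°] dwell: s stays 27.0000
seg 3 [203.9°–277.9°] simple-harmonic, h=-24: full span → s += -24 → s = 3.0000
seg 4 [277.9°–310.9°] uniform, h=5: θ=281.5° here. β=3.6, B=33. 5·3.6/33 = 0.5455 → s = 3.5455

3.5455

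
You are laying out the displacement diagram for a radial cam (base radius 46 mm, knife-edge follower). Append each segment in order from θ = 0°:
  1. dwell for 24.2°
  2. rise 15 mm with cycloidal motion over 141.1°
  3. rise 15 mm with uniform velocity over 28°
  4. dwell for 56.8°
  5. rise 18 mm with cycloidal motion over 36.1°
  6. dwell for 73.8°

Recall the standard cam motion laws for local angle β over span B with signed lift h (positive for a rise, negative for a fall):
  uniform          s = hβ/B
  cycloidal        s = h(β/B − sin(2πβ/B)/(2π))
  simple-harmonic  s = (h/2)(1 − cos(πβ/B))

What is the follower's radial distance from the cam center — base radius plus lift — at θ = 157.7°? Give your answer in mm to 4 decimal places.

seg 1 [0°–24.2°] dwell: s stays 0.0000
seg 2 [24.2°–165.3°] cycloidal, h=15: θ=157.7° here. β=133.5, B=141.1. 15·(0.9461 − sin(2π·0.9461)/(2π)) = 14.9847 → s = 14.9847
radial distance = base radius + s = 46 + 14.9847 = 60.9847

60.9847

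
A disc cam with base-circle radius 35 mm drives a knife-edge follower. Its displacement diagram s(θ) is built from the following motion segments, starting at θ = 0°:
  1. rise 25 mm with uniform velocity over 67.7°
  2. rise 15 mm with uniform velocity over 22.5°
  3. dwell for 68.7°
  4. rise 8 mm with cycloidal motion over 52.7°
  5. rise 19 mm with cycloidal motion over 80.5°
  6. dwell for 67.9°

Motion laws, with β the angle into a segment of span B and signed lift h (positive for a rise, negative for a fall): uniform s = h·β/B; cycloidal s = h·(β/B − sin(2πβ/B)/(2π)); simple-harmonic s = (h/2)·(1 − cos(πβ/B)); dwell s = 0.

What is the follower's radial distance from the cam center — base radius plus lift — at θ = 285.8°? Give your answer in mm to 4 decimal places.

seg 1 [0°–67.7°] uniform, h=25: full span → s += 25 → s = 25.0000
seg 2 [67.7°–90.2°] uniform, h=15: full span → s += 15 → s = 40.0000
seg 3 [90.2°–158.9°] dwell: s stays 40.0000
seg 4 [158.9°–211.6°] cycloidal, h=8: full span → s += 8 → s = 48.0000
seg 5 [211.6°–292.1°] cycloidal, h=19: θ=285.8° here. β=74.2, B=80.5. 19·(0.9217 − sin(2π·0.9217)/(2π)) = 18.9408 → s = 66.9408
radial distance = base radius + s = 35 + 66.9408 = 101.9408

101.9408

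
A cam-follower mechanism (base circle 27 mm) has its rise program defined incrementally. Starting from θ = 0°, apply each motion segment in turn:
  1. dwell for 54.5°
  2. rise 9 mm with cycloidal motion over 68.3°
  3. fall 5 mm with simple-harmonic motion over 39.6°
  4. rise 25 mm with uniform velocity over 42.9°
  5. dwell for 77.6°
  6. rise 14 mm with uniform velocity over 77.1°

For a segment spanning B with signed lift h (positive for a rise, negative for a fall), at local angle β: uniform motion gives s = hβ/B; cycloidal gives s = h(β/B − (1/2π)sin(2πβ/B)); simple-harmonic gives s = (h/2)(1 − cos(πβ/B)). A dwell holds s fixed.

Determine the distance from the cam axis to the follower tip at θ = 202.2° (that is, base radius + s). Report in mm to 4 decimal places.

seg 1 [0°–54.5°] dwell: s stays 0.0000
seg 2 [54.5°–122.8°] cycloidal, h=9: full span → s += 9 → s = 9.0000
seg 3 [122.8°–162.4°] simple-harmonic, h=-5: full span → s += -5 → s = 4.0000
seg 4 [162.4°–205.3°] uniform, h=25: θ=202.2° here. β=39.8, B=42.9. 25·39.8/42.9 = 23.1935 → s = 27.1935
radial distance = base radius + s = 27 + 27.1935 = 54.1935

54.1935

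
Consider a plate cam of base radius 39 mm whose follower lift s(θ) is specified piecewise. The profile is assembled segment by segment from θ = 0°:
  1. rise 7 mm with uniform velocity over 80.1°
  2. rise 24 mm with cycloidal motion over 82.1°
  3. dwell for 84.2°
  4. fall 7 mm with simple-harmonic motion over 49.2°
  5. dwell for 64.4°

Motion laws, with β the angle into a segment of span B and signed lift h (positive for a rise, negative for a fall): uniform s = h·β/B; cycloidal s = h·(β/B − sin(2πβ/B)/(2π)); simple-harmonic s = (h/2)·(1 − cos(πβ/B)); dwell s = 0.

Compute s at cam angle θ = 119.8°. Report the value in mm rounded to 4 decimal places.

seg 1 [0°–80.1°] uniform, h=7: full span → s += 7 → s = 7.0000
seg 2 [80.1°–162.2°] cycloidal, h=24: θ=119.8° here. β=39.7, B=82.1. 24·(0.4836 − sin(2π·0.4836)/(2π)) = 11.2114 → s = 18.2114

18.2114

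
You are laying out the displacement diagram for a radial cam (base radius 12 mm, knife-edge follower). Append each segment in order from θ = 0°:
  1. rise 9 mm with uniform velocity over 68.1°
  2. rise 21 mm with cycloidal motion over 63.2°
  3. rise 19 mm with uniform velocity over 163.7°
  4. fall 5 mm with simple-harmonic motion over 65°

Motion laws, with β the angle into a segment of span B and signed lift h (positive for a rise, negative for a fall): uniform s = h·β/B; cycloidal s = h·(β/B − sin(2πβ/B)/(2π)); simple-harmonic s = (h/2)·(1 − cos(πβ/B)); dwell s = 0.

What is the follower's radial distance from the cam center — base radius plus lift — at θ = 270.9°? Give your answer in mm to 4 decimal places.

seg 1 [0°–68.1°] uniform, h=9: full span → s += 9 → s = 9.0000
seg 2 [68.1°–131.3°] cycloidal, h=21: full span → s += 21 → s = 30.0000
seg 3 [131.3°–295°] uniform, h=19: θ=270.9° here. β=139.6, B=163.7. 19·139.6/163.7 = 16.2028 → s = 46.2028
radial distance = base radius + s = 12 + 46.2028 = 58.2028

58.2028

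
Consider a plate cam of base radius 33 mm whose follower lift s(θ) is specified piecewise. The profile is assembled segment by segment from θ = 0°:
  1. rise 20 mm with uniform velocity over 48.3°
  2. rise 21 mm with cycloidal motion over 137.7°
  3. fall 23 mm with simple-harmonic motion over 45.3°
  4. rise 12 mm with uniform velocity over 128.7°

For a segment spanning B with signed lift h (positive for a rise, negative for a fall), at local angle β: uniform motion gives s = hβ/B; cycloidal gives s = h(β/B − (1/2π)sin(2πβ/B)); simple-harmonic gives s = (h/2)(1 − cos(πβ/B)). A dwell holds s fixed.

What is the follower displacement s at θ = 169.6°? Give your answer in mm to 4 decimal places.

seg 1 [0°–48.3°] uniform, h=20: full span → s += 20 → s = 20.0000
seg 2 [48.3°–186°] cycloidal, h=21: θ=169.6° here. β=121.3, B=137.7. 21·(0.8809 − sin(2π·0.8809)/(2π)) = 20.7730 → s = 40.7730

40.7730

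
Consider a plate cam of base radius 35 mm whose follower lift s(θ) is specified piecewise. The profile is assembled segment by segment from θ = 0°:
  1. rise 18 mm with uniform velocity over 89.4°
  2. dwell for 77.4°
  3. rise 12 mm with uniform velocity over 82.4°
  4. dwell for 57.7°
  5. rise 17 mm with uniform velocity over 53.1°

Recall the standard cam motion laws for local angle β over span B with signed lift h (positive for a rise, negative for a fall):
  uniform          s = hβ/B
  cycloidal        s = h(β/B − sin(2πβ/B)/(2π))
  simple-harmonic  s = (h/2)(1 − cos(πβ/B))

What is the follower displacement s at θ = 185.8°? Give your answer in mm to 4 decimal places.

seg 1 [0°–89.4°] uniform, h=18: full span → s += 18 → s = 18.0000
seg 2 [89.4°–166.8°] dwell: s stays 18.0000
seg 3 [166.8°–249.2°] uniform, h=12: θ=185.8° here. β=19, B=82.4. 12·19/82.4 = 2.7670 → s = 20.7670

20.7670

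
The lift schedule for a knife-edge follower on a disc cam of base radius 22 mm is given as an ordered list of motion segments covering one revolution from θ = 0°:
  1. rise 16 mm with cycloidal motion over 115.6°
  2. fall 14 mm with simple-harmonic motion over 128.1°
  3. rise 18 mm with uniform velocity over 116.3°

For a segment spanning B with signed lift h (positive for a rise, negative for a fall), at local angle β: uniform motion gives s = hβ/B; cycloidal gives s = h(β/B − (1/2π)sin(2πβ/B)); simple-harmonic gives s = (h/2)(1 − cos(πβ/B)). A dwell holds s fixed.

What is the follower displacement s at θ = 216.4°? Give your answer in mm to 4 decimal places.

seg 1 [0°–115.6°] cycloidal, h=16: full span → s += 16 → s = 16.0000
seg 2 [115.6°–243.7°] simple-harmonic, h=-14: θ=216.4° here. β=100.8, B=128.1. -14/2·(1 − cos(π·0.7869)) = -12.4888 → s = 3.5112

3.5112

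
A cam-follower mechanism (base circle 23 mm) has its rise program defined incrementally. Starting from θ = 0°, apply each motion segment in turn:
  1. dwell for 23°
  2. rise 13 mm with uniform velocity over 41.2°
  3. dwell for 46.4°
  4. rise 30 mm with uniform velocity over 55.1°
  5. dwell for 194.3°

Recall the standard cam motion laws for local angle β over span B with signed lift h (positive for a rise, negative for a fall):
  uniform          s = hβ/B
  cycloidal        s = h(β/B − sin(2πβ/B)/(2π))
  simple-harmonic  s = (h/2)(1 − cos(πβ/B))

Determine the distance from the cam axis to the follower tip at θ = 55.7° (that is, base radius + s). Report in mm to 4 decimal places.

seg 1 [0°–23°] dwell: s stays 0.0000
seg 2 [23°–64.2°] uniform, h=13: θ=55.7° here. β=32.7, B=41.2. 13·32.7/41.2 = 10.3180 → s = 10.3180
radial distance = base radius + s = 23 + 10.3180 = 33.3180

33.3180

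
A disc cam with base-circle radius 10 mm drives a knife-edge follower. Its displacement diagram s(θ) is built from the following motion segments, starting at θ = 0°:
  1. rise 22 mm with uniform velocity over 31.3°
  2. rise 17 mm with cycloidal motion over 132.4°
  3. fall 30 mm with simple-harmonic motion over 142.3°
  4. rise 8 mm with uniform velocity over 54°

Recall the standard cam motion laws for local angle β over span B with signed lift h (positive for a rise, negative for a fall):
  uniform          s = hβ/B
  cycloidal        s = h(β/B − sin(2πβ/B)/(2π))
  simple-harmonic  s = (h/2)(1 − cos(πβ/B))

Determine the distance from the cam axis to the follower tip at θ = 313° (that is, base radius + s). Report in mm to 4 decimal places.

seg 1 [0°–31.3°] uniform, h=22: full span → s += 22 → s = 22.0000
seg 2 [31.3°–163.7°] cycloidal, h=17: full span → s += 17 → s = 39.0000
seg 3 [163.7°–306°] simple-harmonic, h=-30: full span → s += -30 → s = 9.0000
seg 4 [306°–360°] uniform, h=8: θ=313° here. β=7, B=54. 8·7/54 = 1.0370 → s = 10.0370
radial distance = base radius + s = 10 + 10.0370 = 20.0370

20.0370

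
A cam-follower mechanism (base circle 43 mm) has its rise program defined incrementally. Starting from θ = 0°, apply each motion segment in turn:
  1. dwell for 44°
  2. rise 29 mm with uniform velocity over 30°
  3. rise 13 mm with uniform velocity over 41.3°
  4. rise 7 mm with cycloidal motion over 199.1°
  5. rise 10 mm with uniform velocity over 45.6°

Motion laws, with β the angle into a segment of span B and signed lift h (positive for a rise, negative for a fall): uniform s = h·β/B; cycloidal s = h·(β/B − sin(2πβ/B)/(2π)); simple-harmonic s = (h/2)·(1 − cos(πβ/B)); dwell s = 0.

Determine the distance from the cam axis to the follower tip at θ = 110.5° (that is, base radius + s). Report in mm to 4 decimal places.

seg 1 [0°–44°] dwell: s stays 0.0000
seg 2 [44°–74°] uniform, h=29: full span → s += 29 → s = 29.0000
seg 3 [74°–115.3°] uniform, h=13: θ=110.5° here. β=36.5, B=41.3. 13·36.5/41.3 = 11.4891 → s = 40.4891
radial distance = base radius + s = 43 + 40.4891 = 83.4891

83.4891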